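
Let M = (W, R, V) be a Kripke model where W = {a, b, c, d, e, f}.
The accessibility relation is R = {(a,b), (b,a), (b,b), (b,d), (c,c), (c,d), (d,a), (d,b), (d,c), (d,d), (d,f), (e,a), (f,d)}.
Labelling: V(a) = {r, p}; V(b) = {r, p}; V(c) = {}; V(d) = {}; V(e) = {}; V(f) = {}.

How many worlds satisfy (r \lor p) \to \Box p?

Let φ = (r \lor p) \to \Box p. Evaluate φ at each world:
  a (successors {b}): φ is true.
  b (successors {a, b, d}): φ is false.
  c (successors {c, d}): φ is true.
  d (successors {a, b, c, d, f}): φ is true.
  e (successors {a}): φ is true.
  f (successors {d}): φ is true.
For instance, at e:
  At e: r \lor p is false, \Box p is true, so (r \lor p) \to \Box p is true.
    At e: \Box p requires p at every successor {a}.
      At a: p is true.
    So \Box p is true at e.
Satisfying worlds: {a, c, d, e, f}

5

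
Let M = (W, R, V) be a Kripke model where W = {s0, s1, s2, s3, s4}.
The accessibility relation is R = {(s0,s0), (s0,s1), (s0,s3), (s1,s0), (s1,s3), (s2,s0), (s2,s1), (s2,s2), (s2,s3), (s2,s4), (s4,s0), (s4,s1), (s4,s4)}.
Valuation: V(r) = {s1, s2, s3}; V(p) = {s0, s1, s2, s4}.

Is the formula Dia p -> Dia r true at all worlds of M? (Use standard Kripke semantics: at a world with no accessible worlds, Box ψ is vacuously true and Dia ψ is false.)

Let φ = Dia p -> Dia r. Evaluate φ at each world:
  s0 (successors {s0, s1, s3}): φ is true.
  s1 (successors {s0, s3}): φ is true.
  s2 (successors {s0, s1, s2, s3, s4}): φ is true.
  s3 (successors ∅): φ is true.
  s4 (successors {s0, s1, s4}): φ is true.
For instance, at s4:
  At s4: Dia p is true, Dia r is true, so Dia p -> Dia r is true.
    At s4: Dia p requires p at some successor in {s0, s1, s4}.
      p holds at s0, so Dia p is true at s4.
    At s4: Dia r requires r at some successor in {s0, s1, s4}.
      r holds at s1, so Dia r is true at s4.

Yes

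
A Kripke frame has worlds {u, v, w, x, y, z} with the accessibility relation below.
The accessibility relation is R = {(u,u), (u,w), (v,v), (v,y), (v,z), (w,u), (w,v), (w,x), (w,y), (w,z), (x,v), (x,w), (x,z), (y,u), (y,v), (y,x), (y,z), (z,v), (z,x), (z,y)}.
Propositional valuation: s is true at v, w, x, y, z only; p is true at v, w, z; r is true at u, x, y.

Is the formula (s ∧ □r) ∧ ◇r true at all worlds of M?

Let φ = (s ∧ □r) ∧ ◇r. Evaluate φ at each world:
  u (successors {u, w}): φ is false.
  v (successors {v, y, z}): φ is false.
  w (successors {u, v, x, y, z}): φ is false.
  x (successors {v, w, z}): φ is false.
  y (successors {u, v, x, z}): φ is false.
  z (successors {v, x, y}): φ is false.
Detail at u (counterexample):
  At u: s ∧ □r is false, ◇r is true, so (s ∧ □r) ∧ ◇r is false.
    At u: s is false, □r is false, so s ∧ □r is false.
      At u: □r requires r at every successor {u, w}.
        r fails at w, so □r is false at u.
    At u: ◇r requires r at some successor in {u, w}.
      r holds at u, so ◇r is true at u.

No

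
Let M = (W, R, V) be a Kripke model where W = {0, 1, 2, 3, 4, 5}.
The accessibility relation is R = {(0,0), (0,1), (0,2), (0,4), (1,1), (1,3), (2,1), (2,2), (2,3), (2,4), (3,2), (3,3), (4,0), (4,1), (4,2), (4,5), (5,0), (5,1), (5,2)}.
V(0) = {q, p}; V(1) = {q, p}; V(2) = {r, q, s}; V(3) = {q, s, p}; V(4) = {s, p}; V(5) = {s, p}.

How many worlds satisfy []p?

1

Let φ = []p. Evaluate φ at each world:
  0 (successors {0, 1, 2, 4}): φ is false.
  1 (successors {1, 3}): φ is true.
  2 (successors {1, 2, 3, 4}): φ is false.
  3 (successors {2, 3}): φ is false.
  4 (successors {0, 1, 2, 5}): φ is false.
  5 (successors {0, 1, 2}): φ is false.
For instance, at 1:
  At 1: []p requires p at every successor {1, 3}.
    At 1: p is true.
    At 3: p is true.
  So []p is true at 1.
Satisfying worlds: {1}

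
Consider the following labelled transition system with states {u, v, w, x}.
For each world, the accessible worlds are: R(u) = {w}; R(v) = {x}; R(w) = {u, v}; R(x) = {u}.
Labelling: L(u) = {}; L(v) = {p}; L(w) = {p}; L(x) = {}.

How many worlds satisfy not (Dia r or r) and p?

Let φ = not (Dia r or r) and p. Evaluate φ at each world:
  u (successors {w}): φ is false.
  v (successors {x}): φ is true.
  w (successors {u, v}): φ is true.
  x (successors {u}): φ is false.
For instance, at x:
  At x: not (Dia r or r) is true, p is false, so not (Dia r or r) and p is false.
    At x: Dia r or r is false, so not (Dia r or r) is true.
      At x: Dia r is false, r is false, so Dia r or r is false.
Satisfying worlds: {v, w}

2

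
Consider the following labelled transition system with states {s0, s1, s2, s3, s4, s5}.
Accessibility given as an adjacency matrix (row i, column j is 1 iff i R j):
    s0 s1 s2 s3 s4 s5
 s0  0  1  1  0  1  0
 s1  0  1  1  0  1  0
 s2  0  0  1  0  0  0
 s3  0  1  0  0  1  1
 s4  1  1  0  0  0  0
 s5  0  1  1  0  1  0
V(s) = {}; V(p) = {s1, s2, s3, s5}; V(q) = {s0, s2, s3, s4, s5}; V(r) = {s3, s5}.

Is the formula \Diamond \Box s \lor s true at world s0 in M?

At s0: \Diamond \Box s is false, s is false, so \Diamond \Box s \lor s is false.
  At s0: \Diamond \Box s requires \Box s at some successor in {s1, s2, s4}.
    At s1: \Box s is false.
    At s2: \Box s is false.
    At s4: \Box s is false.
  So \Diamond \Box s is false at s0.

No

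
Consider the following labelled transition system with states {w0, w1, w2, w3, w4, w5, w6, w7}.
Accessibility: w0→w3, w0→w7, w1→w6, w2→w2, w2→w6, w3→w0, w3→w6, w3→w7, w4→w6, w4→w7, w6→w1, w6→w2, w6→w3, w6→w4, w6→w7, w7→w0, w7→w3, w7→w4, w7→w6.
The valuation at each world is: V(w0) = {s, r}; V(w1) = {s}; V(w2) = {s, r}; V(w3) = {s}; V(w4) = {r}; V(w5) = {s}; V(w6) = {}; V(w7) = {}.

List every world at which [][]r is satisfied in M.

w5

Let φ = [][]r. Evaluate φ at each world:
  w0 (successors {w3, w7}): φ is false.
  w1 (successors {w6}): φ is false.
  w2 (successors {w2, w6}): φ is false.
  w3 (successors {w0, w6, w7}): φ is false.
  w4 (successors {w6, w7}): φ is false.
  w5 (successors ∅): φ is true.
  w6 (successors {w1, w2, w3, w4, w7}): φ is false.
  w7 (successors {w0, w3, w4, w6}): φ is false.
For instance, at w1:
  At w1: [][]r requires []r at every successor {w6}.
    []r fails at w6, so [][]r is false at w1.
      At w6: []r requires r at every successor {w1, w2, w3, w4, w7}.
        r fails at w1, so []r is false at w6.
Satisfying worlds: {w5}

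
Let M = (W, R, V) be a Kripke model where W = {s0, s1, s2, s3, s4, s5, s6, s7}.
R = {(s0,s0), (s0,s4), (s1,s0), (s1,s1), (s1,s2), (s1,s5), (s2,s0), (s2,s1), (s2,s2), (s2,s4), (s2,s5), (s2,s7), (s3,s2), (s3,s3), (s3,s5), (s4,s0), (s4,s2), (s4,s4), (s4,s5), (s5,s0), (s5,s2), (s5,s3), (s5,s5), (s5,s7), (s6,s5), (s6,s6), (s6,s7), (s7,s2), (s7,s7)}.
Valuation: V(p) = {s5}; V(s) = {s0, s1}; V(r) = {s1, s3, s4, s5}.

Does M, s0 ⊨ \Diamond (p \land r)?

At s0: \Diamond (p \land r) requires p \land r at some successor in {s0, s4}.
  At s0: p \land r is false.
  At s4: p \land r is false.
So \Diamond (p \land r) is false at s0.

No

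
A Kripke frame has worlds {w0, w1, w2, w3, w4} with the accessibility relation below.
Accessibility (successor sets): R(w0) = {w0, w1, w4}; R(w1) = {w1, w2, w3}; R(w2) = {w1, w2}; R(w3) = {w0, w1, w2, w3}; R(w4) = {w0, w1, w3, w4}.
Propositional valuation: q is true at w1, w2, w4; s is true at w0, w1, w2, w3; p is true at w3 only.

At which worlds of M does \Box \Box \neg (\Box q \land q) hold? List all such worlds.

none

Let φ = \Box \Box \neg (\Box q \land q). Evaluate φ at each world:
  w0 (successors {w0, w1, w4}): φ is false.
  w1 (successors {w1, w2, w3}): φ is false.
  w2 (successors {w1, w2}): φ is false.
  w3 (successors {w0, w1, w2, w3}): φ is false.
  w4 (successors {w0, w1, w3, w4}): φ is false.
For instance, at w3:
  At w3: \Box \Box \neg (\Box q \land q) requires \Box \neg (\Box q \land q) at every successor {w0, w1, w2, w3}.
    \Box \neg (\Box q \land q) fails at w1, so \Box \Box \neg (\Box q \land q) is false at w3.
      At w1: \Box \neg (\Box q \land q) requires \neg (\Box q \land q) at every successor {w1, w2, w3}.
        \neg (\Box q \land q) fails at w2, so \Box \neg (\Box q \land q) is false at w1.
Satisfying worlds: none.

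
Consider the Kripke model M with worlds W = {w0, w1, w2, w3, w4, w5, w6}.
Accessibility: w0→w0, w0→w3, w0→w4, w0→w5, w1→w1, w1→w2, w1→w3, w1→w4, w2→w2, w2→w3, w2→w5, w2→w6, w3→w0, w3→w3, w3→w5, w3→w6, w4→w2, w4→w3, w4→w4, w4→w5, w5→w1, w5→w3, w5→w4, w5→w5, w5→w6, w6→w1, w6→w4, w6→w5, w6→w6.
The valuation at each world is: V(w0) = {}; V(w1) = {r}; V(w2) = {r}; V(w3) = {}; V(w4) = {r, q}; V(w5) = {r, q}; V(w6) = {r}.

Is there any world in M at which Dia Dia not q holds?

Recall that Dia ψ holds at a world iff ψ holds at some accessible world.
Let φ = Dia Dia not q. Evaluate φ at each world:
  w0 (successors {w0, w3, w4, w5}): φ is true.
  w1 (successors {w1, w2, w3, w4}): φ is true.
  w2 (successors {w2, w3, w5, w6}): φ is true.
  w3 (successors {w0, w3, w5, w6}): φ is true.
  w4 (successors {w2, w3, w4, w5}): φ is true.
  w5 (successors {w1, w3, w4, w5, w6}): φ is true.
  w6 (successors {w1, w4, w5, w6}): φ is true.
Detail at w0 (witness):
  At w0: Dia Dia not q requires Dia not q at some successor in {w0, w3, w4, w5}.
    Dia not q holds at w0, so Dia Dia not q is true at w0.
      At w0: Dia not q requires not q at some successor in {w0, w3, w4, w5}.
        not q holds at w0, so Dia not q is true at w0.

Yes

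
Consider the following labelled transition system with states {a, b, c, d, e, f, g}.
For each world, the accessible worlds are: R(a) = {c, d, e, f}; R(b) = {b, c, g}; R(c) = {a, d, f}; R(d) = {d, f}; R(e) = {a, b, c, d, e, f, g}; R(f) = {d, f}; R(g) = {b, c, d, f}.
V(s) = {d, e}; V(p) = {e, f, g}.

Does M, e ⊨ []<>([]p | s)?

Recall that []ψ holds at a world iff ψ holds at every accessible world, and <>ψ holds iff ψ holds at some accessible world.
At e: []<>([]p | s) requires <>([]p | s) at every successor {a, b, c, d, e, f, g}.
  <>([]p | s) fails at b, so []<>([]p | s) is false at e.
    At b: <>([]p | s) requires []p | s at some successor in {b, c, g}.
      At b: []p | s is false.
      At c: []p | s is false.
      At g: []p | s is false.
    So <>([]p | s) is false at b.

No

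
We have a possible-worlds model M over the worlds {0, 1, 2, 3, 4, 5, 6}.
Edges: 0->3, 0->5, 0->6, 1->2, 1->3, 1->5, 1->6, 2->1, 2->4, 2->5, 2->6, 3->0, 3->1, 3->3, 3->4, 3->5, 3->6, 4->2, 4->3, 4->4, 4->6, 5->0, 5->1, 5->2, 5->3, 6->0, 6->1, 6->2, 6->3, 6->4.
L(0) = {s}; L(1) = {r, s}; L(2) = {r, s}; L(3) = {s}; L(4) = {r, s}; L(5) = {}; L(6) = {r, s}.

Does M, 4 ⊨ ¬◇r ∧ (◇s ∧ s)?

No

At 4: ¬◇r is false, ◇s ∧ s is true, so ¬◇r ∧ (◇s ∧ s) is false.
  At 4: ◇r is true, so ¬◇r is false.
    At 4: ◇r requires r at some successor in {2, 3, 4, 6}.
      r holds at 2, so ◇r is true at 4.
  At 4: ◇s is true, s is true, so ◇s ∧ s is true.
    At 4: ◇s requires s at some successor in {2, 3, 4, 6}.
      s holds at 2, so ◇s is true at 4.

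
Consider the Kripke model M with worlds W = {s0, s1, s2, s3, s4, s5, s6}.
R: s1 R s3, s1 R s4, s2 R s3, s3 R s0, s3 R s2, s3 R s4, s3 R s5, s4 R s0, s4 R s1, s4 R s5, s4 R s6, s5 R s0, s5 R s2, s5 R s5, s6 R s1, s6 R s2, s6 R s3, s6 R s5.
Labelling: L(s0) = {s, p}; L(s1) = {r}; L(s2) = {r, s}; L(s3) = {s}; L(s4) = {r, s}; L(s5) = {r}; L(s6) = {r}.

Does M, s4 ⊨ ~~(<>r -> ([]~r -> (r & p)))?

At s4: ~(<>r -> ([]~r -> (r & p))) is false, so ~~(<>r -> ([]~r -> (r & p))) is true.
  At s4: <>r -> ([]~r -> (r & p)) is true, so ~(<>r -> ([]~r -> (r & p))) is false.
    At s4: <>r is true, []~r -> (r & p) is true, so <>r -> ([]~r -> (r & p)) is true.
      At s4: <>r requires r at some successor in {s0, s1, s5, s6}.
        r holds at s1, so <>r is true at s4.
      At s4: []~r is false, r & p is false, so []~r -> (r & p) is true.

Yes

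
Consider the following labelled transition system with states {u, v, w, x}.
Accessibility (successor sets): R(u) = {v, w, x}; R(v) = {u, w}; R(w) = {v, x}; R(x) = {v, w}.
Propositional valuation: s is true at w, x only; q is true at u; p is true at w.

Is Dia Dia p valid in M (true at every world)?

Recall that Dia ψ holds at a world iff ψ holds at some accessible world.
Let φ = Dia Dia p. Evaluate φ at each world:
  u (successors {v, w, x}): φ is true.
  v (successors {u, w}): φ is true.
  w (successors {v, x}): φ is true.
  x (successors {v, w}): φ is true.
For instance, at w:
  At w: Dia Dia p requires Dia p at some successor in {v, x}.
    Dia p holds at v, so Dia Dia p is true at w.
      At v: Dia p requires p at some successor in {u, w}.
        p holds at w, so Dia p is true at v.

Yes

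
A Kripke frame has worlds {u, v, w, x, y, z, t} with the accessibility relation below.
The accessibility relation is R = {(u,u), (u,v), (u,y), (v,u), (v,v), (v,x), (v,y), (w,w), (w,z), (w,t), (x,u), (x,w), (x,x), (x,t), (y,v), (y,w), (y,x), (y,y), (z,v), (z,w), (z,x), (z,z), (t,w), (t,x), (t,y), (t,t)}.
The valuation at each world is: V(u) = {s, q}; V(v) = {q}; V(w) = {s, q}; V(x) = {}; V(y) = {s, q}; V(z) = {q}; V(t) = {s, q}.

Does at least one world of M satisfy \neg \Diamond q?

No

Let φ = \neg \Diamond q. Evaluate φ at each world:
  u (successors {u, v, y}): φ is false.
  v (successors {u, v, x, y}): φ is false.
  w (successors {w, z, t}): φ is false.
  x (successors {u, w, x, t}): φ is false.
  y (successors {v, w, x, y}): φ is false.
  z (successors {v, w, x, z}): φ is false.
  t (successors {w, x, y, t}): φ is false.
For instance, at t:
  At t: \Diamond q is true, so \neg \Diamond q is false.
    At t: \Diamond q requires q at some successor in {w, x, y, t}.
      q holds at w, so \Diamond q is true at t.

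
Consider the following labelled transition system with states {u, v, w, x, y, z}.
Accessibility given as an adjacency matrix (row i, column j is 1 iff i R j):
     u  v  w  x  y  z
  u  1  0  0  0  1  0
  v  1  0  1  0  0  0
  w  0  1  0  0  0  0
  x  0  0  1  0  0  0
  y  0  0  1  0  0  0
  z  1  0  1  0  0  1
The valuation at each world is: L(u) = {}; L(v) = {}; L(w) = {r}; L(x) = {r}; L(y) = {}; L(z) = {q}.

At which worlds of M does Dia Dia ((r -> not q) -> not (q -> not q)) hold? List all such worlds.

Let φ = Dia Dia ((r -> not q) -> not (q -> not q)). Evaluate φ at each world:
  u (successors {u, y}): φ is false.
  v (successors {u, w}): φ is false.
  w (successors {v}): φ is false.
  x (successors {w}): φ is false.
  y (successors {w}): φ is false.
  z (successors {u, w, z}): φ is true.
For instance, at y:
  At y: Dia Dia ((r -> not q) -> not (q -> not q)) requires Dia ((r -> not q) -> not (q -> not q)) at some successor in {w}.
    At w: Dia ((r -> not q) -> not (q -> not q)) is false.
  So Dia Dia ((r -> not q) -> not (q -> not q)) is false at y.
Satisfying worlds: {z}

z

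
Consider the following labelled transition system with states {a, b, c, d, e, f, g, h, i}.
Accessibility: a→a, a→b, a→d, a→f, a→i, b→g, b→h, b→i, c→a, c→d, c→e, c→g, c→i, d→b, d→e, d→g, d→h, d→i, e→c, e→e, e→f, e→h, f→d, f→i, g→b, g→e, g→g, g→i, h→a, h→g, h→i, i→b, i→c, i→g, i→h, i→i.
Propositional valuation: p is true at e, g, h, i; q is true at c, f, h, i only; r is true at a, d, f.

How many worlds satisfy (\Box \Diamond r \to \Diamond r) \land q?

Let φ = (\Box \Diamond r \to \Diamond r) \land q. Evaluate φ at each world:
  a (successors {a, b, d, f, i}): φ is false.
  b (successors {g, h, i}): φ is false.
  c (successors {a, d, e, g, i}): φ is true.
  d (successors {b, e, g, h, i}): φ is false.
  e (successors {c, e, f, h}): φ is false.
  f (successors {d, i}): φ is true.
  g (successors {b, e, g, i}): φ is false.
  h (successors {a, g, i}): φ is true.
  i (successors {b, c, g, h, i}): φ is true.
For instance, at e:
  At e: \Box \Diamond r \to \Diamond r is true, q is false, so (\Box \Diamond r \to \Diamond r) \land q is false.
    At e: \Box \Diamond r is true, \Diamond r is true, so \Box \Diamond r \to \Diamond r is true.
      At e: \Box \Diamond r requires \Diamond r at every successor {c, e, f, h}.
        At c: \Diamond r is true.
        At e: \Diamond r is true.
        At f: \Diamond r is true.
        At h: \Diamond r is true.
      So \Box \Diamond r is true at e.
      At e: \Diamond r requires r at some successor in {c, e, f, h}.
        r holds at f, so \Diamond r is true at e.
Satisfying worlds: {c, f, h, i}

4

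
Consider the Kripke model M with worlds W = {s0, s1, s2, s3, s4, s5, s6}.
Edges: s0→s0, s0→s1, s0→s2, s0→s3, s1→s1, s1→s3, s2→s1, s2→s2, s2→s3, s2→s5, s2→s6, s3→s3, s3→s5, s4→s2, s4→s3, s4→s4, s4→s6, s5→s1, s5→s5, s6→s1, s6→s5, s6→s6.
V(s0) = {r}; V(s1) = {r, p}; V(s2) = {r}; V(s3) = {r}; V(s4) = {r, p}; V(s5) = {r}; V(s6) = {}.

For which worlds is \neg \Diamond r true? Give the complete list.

none

Recall that \Diamond ψ holds at a world iff ψ holds at some accessible world.
Let φ = \neg \Diamond r. Evaluate φ at each world:
  s0 (successors {s0, s1, s2, s3}): φ is false.
  s1 (successors {s1, s3}): φ is false.
  s2 (successors {s1, s2, s3, s5, s6}): φ is false.
  s3 (successors {s3, s5}): φ is false.
  s4 (successors {s2, s3, s4, s6}): φ is false.
  s5 (successors {s1, s5}): φ is false.
  s6 (successors {s1, s5, s6}): φ is false.
For instance, at s1:
  At s1: \Diamond r is true, so \neg \Diamond r is false.
    At s1: \Diamond r requires r at some successor in {s1, s3}.
      r holds at s1, so \Diamond r is true at s1.
Satisfying worlds: none.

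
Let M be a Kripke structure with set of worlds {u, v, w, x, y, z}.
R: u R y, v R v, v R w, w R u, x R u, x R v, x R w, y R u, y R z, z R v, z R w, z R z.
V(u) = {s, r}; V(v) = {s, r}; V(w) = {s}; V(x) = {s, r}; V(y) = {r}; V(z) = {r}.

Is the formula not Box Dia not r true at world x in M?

Recall that Box ψ holds at a world iff ψ holds at every accessible world, and Dia ψ holds iff ψ holds at some accessible world.
At x: Box Dia not r is false, so not Box Dia not r is true.
  At x: Box Dia not r requires Dia not r at every successor {u, v, w}.
    Dia not r fails at u, so Box Dia not r is false at x.
      At u: Dia not r requires not r at some successor in {y}.
        At y: not r is false.
      So Dia not r is false at u.

Yes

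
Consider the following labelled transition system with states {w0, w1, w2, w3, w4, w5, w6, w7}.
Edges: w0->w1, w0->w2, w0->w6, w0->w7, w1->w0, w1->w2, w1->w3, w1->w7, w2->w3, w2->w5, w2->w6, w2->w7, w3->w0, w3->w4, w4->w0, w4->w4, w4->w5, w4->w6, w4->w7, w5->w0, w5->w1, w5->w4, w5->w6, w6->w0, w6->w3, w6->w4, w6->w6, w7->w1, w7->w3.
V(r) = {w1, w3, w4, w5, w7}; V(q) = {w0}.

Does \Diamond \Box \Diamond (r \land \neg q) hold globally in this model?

Let φ = \Diamond \Box \Diamond (r \land \neg q). Evaluate φ at each world:
  w0 (successors {w1, w2, w6, w7}): φ is true.
  w1 (successors {w0, w2, w3, w7}): φ is true.
  w2 (successors {w3, w5, w6, w7}): φ is true.
  w3 (successors {w0, w4}): φ is true.
  w4 (successors {w0, w4, w5, w6, w7}): φ is true.
  w5 (successors {w0, w1, w4, w6}): φ is true.
  w6 (successors {w0, w3, w4, w6}): φ is true.
  w7 (successors {w1, w3}): φ is true.
For instance, at w2:
  At w2: \Diamond \Box \Diamond (r \land \neg q) requires \Box \Diamond (r \land \neg q) at some successor in {w3, w5, w6, w7}.
    \Box \Diamond (r \land \neg q) holds at w3, so \Diamond \Box \Diamond (r \land \neg q) is true at w2.
      At w3: \Box \Diamond (r \land \neg q) requires \Diamond (r \land \neg q) at every successor {w0, w4}.
        At w0: \Diamond (r \land \neg q) is true.
        At w4: \Diamond (r \land \neg q) is true.
      So \Box \Diamond (r \land \neg q) is true at w3.

Yes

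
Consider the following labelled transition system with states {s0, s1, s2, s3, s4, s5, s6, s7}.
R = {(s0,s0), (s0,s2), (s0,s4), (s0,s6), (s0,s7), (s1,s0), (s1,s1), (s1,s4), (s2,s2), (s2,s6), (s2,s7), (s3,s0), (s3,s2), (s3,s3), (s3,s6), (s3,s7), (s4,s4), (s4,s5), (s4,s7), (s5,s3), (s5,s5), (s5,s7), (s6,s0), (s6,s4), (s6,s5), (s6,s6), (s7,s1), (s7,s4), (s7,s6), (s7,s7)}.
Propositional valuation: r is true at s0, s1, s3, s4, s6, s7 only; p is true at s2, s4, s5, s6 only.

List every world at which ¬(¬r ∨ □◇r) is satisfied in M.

none

Let φ = ¬(¬r ∨ □◇r). Evaluate φ at each world:
  s0 (successors {s0, s2, s4, s6, s7}): φ is false.
  s1 (successors {s0, s1, s4}): φ is false.
  s2 (successors {s2, s6, s7}): φ is false.
  s3 (successors {s0, s2, s3, s6, s7}): φ is false.
  s4 (successors {s4, s5, s7}): φ is false.
  s5 (successors {s3, s5, s7}): φ is false.
  s6 (successors {s0, s4, s5, s6}): φ is false.
  s7 (successors {s1, s4, s6, s7}): φ is false.
For instance, at s4:
  At s4: ¬r ∨ □◇r is true, so ¬(¬r ∨ □◇r) is false.
    At s4: ¬r is false, □◇r is true, so ¬r ∨ □◇r is true.
      At s4: □◇r requires ◇r at every successor {s4, s5, s7}.
        At s4: ◇r is true.
        At s5: ◇r is true.
        At s7: ◇r is true.
      So □◇r is true at s4.
Satisfying worlds: none.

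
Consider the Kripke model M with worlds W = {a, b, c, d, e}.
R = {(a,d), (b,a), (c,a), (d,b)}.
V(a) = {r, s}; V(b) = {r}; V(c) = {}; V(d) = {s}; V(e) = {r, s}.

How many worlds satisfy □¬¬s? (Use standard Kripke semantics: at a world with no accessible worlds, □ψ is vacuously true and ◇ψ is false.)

Let φ = □¬¬s. Evaluate φ at each world:
  a (successors {d}): φ is true.
  b (successors {a}): φ is true.
  c (successors {a}): φ is true.
  d (successors {b}): φ is false.
  e (successors ∅): φ is true.
For instance, at c:
  At c: □¬¬s requires ¬¬s at every successor {a}.
    At a: ¬¬s is true.
  So □¬¬s is true at c.
Satisfying worlds: {a, b, c, e}

4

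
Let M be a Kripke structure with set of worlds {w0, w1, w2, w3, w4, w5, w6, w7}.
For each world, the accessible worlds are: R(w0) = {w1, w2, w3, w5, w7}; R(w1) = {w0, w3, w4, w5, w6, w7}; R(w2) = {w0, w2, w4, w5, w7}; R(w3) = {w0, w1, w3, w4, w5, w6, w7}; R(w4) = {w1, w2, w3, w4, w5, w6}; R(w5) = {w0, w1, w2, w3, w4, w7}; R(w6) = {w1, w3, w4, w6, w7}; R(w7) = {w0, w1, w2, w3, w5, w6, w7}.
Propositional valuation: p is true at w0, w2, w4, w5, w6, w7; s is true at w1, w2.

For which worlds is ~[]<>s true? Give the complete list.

Let φ = ~[]<>s. Evaluate φ at each world:
  w0 (successors {w1, w2, w3, w5, w7}): φ is true.
  w1 (successors {w0, w3, w4, w5, w6, w7}): φ is false.
  w2 (successors {w0, w2, w4, w5, w7}): φ is false.
  w3 (successors {w0, w1, w3, w4, w5, w6, w7}): φ is true.
  w4 (successors {w1, w2, w3, w4, w5, w6}): φ is true.
  w5 (successors {w0, w1, w2, w3, w4, w7}): φ is true.
  w6 (successors {w1, w3, w4, w6, w7}): φ is true.
  w7 (successors {w0, w1, w2, w3, w5, w6, w7}): φ is true.
For instance, at w5:
  At w5: []<>s is false, so ~[]<>s is true.
    At w5: []<>s requires <>s at every successor {w0, w1, w2, w3, w4, w7}.
      <>s fails at w1, so []<>s is false at w5.
Satisfying worlds: {w0, w3, w4, w5, w6, w7}

w0, w3, w4, w5, w6, w7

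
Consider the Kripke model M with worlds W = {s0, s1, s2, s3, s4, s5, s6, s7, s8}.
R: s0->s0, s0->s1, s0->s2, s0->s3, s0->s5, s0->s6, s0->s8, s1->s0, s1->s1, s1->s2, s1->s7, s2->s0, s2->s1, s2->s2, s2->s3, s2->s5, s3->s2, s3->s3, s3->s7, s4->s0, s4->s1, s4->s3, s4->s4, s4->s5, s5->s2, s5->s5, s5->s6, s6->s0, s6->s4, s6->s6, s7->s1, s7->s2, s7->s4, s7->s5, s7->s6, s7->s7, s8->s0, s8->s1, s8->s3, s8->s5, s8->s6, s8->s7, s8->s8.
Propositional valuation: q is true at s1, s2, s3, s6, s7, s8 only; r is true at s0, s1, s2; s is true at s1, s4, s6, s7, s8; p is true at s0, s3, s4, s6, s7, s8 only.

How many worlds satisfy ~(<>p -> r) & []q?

Let φ = ~(<>p -> r) & []q. Evaluate φ at each world:
  s0 (successors {s0, s1, s2, s3, s5, s6, s8}): φ is false.
  s1 (successors {s0, s1, s2, s7}): φ is false.
  s2 (successors {s0, s1, s2, s3, s5}): φ is false.
  s3 (successors {s2, s3, s7}): φ is true.
  s4 (successors {s0, s1, s3, s4, s5}): φ is false.
  s5 (successors {s2, s5, s6}): φ is false.
  s6 (successors {s0, s4, s6}): φ is false.
  s7 (successors {s1, s2, s4, s5, s6, s7}): φ is false.
  s8 (successors {s0, s1, s3, s5, s6, s7, s8}): φ is false.
For instance, at s2:
  At s2: ~(<>p -> r) is false, []q is false, so ~(<>p -> r) & []q is false.
    At s2: <>p -> r is true, so ~(<>p -> r) is false.
      At s2: <>p is true, r is true, so <>p -> r is true.
    At s2: []q requires q at every successor {s0, s1, s2, s3, s5}.
      q fails at s0, so []q is false at s2.
Satisfying worlds: {s3}

1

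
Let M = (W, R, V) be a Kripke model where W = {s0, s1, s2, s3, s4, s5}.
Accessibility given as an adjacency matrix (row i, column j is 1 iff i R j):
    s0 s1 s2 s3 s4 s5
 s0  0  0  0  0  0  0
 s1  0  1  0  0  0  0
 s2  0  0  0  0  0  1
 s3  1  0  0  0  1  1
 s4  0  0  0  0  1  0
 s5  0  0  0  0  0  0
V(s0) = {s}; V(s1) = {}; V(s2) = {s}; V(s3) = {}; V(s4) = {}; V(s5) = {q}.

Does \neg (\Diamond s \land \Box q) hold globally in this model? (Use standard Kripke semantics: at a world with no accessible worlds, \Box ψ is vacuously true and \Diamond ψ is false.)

Yes

Let φ = \neg (\Diamond s \land \Box q). Evaluate φ at each world:
  s0 (successors ∅): φ is true.
  s1 (successors {s1}): φ is true.
  s2 (successors {s5}): φ is true.
  s3 (successors {s0, s4, s5}): φ is true.
  s4 (successors {s4}): φ is true.
  s5 (successors ∅): φ is true.
For instance, at s4:
  At s4: \Diamond s \land \Box q is false, so \neg (\Diamond s \land \Box q) is true.
    At s4: \Diamond s is false, \Box q is false, so \Diamond s \land \Box q is false.
      At s4: \Diamond s requires s at some successor in {s4}.
        At s4: s is false.
      So \Diamond s is false at s4.
      At s4: \Box q requires q at every successor {s4}.
        q fails at s4, so \Box q is false at s4.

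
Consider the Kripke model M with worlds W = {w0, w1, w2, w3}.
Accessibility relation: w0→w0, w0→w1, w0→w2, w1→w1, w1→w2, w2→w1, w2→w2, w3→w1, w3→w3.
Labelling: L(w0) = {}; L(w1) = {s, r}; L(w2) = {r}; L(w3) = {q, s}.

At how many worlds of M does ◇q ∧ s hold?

Let φ = ◇q ∧ s. Evaluate φ at each world:
  w0 (successors {w0, w1, w2}): φ is false.
  w1 (successors {w1, w2}): φ is false.
  w2 (successors {w1, w2}): φ is false.
  w3 (successors {w1, w3}): φ is true.
For instance, at w0:
  At w0: ◇q is false, s is false, so ◇q ∧ s is false.
    At w0: ◇q requires q at some successor in {w0, w1, w2}.
      At w0: q is false.
      At w1: q is false.
      At w2: q is false.
    So ◇q is false at w0.
Satisfying worlds: {w3}

1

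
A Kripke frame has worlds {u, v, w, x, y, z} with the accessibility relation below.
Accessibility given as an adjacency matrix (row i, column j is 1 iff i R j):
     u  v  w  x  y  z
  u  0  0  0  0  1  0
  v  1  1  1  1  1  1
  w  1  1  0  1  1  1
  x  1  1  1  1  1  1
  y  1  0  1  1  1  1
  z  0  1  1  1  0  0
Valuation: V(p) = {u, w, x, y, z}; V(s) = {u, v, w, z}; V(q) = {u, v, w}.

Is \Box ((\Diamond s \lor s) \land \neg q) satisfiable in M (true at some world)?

Recall that \Box ψ holds at a world iff ψ holds at every accessible world, and \Diamond ψ holds iff ψ holds at some accessible world.
Let φ = \Box ((\Diamond s \lor s) \land \neg q). Evaluate φ at each world:
  u (successors {y}): φ is true.
  v (successors {u, v, w, x, y, z}): φ is false.
  w (successors {u, v, x, y, z}): φ is false.
  x (successors {u, v, w, x, y, z}): φ is false.
  y (successors {u, w, x, y, z}): φ is false.
  z (successors {v, w, x}): φ is false.
Detail at u (witness):
  At u: \Box ((\Diamond s \lor s) \land \neg q) requires (\Diamond s \lor s) \land \neg q at every successor {y}.
      At y: \Diamond s \lor s is true, \neg q is true, so (\Diamond s \lor s) \land \neg q is true.
  So \Box ((\Diamond s \lor s) \land \neg q) is true at u.

Yes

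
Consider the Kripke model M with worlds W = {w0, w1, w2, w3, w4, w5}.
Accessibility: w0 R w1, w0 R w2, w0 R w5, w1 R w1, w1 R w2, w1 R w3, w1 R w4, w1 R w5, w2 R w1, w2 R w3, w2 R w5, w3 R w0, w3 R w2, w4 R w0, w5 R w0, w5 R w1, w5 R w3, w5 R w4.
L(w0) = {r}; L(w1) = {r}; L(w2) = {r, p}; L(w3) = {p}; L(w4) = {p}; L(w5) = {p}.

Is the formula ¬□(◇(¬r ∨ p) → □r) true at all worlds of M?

Let φ = ¬□(◇(¬r ∨ p) → □r). Evaluate φ at each world:
  w0 (successors {w1, w2, w5}): φ is true.
  w1 (successors {w1, w2, w3, w4, w5}): φ is true.
  w2 (successors {w1, w3, w5}): φ is true.
  w3 (successors {w0, w2}): φ is true.
  w4 (successors {w0}): φ is true.
  w5 (successors {w0, w1, w3, w4}): φ is true.
For instance, at w0:
  At w0: □(◇(¬r ∨ p) → □r) is false, so ¬□(◇(¬r ∨ p) → □r) is true.
    At w0: □(◇(¬r ∨ p) → □r) requires ◇(¬r ∨ p) → □r at every successor {w1, w2, w5}.
      ◇(¬r ∨ p) → □r fails at w1, so □(◇(¬r ∨ p) → □r) is false at w0.

Yes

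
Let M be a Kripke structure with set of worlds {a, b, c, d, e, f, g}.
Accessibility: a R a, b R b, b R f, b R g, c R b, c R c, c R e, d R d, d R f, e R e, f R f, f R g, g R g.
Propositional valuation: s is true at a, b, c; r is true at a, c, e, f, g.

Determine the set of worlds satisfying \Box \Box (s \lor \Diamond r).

a, b, c, d, e, f, g

Let φ = \Box \Box (s \lor \Diamond r). Evaluate φ at each world:
  a (successors {a}): φ is true.
  b (successors {b, f, g}): φ is true.
  c (successors {b, c, e}): φ is true.
  d (successors {d, f}): φ is true.
  e (successors {e}): φ is true.
  f (successors {f, g}): φ is true.
  g (successors {g}): φ is true.
For instance, at b:
  At b: \Box \Box (s \lor \Diamond r) requires \Box (s \lor \Diamond r) at every successor {b, f, g}.
      At b: \Box (s \lor \Diamond r) requires s \lor \Diamond r at every successor {b, f, g}.
        At b: s \lor \Diamond r is true.
        At f: s \lor \Diamond r is true.
        At g: s \lor \Diamond r is true.
      So \Box (s \lor \Diamond r) is true at b.
      At f: \Box (s \lor \Diamond r) requires s \lor \Diamond r at every successor {f, g}.
        At f: s \lor \Diamond r is true.
        At g: s \lor \Diamond r is true.
      So \Box (s \lor \Diamond r) is true at f.
      At g: \Box (s \lor \Diamond r) requires s \lor \Diamond r at every successor {g}.
        At g: s \lor \Diamond r is true.
      So \Box (s \lor \Diamond r) is true at g.
  So \Box \Box (s \lor \Diamond r) is true at b.
Satisfying worlds: {a, b, c, d, e, f, g}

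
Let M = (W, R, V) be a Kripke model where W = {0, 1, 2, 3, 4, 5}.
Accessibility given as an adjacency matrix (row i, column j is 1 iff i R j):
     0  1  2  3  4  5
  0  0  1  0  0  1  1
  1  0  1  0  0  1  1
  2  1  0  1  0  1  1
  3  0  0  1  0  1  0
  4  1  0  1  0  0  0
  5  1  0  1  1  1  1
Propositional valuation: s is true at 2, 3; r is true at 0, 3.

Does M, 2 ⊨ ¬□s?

At 2: □s is false, so ¬□s is true.
  At 2: □s requires s at every successor {0, 2, 4, 5}.
    s fails at 0, so □s is false at 2.

Yes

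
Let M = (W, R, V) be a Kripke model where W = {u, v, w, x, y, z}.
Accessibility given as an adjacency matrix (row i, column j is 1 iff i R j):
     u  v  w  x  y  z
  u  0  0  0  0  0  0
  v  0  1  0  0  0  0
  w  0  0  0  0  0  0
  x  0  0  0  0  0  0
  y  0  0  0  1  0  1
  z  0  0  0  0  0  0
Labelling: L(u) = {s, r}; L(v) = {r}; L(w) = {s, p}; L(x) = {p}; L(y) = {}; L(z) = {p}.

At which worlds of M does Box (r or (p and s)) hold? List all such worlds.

Let φ = Box (r or (p and s)). Evaluate φ at each world:
  u (successors ∅): φ is true.
  v (successors {v}): φ is true.
  w (successors ∅): φ is true.
  x (successors ∅): φ is true.
  y (successors {x, z}): φ is false.
  z (successors ∅): φ is true.
For instance, at v:
  At v: Box (r or (p and s)) requires r or (p and s) at every successor {v}.
    At v: r or (p and s) is true.
  So Box (r or (p and s)) is true at v.
Satisfying worlds: {u, v, w, x, z}

u, v, w, x, z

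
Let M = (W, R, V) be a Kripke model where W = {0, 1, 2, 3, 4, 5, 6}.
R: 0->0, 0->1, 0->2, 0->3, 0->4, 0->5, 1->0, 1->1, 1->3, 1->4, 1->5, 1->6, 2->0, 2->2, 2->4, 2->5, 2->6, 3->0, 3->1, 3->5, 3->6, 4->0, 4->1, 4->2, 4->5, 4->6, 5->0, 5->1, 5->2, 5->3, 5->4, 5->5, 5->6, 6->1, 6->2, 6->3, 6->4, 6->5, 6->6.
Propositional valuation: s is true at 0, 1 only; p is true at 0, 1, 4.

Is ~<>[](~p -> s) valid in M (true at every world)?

Yes

Let φ = ~<>[](~p -> s). Evaluate φ at each world:
  0 (successors {0, 1, 2, 3, 4, 5}): φ is true.
  1 (successors {0, 1, 3, 4, 5, 6}): φ is true.
  2 (successors {0, 2, 4, 5, 6}): φ is true.
  3 (successors {0, 1, 5, 6}): φ is true.
  4 (successors {0, 1, 2, 5, 6}): φ is true.
  5 (successors {0, 1, 2, 3, 4, 5, 6}): φ is true.
  6 (successors {1, 2, 3, 4, 5, 6}): φ is true.
For instance, at 5:
  At 5: <>[](~p -> s) is false, so ~<>[](~p -> s) is true.
    At 5: <>[](~p -> s) requires [](~p -> s) at some successor in {0, 1, 2, 3, 4, 5, 6}.
      At 0: [](~p -> s) is false.
      At 1: [](~p -> s) is false.
      At 2: [](~p -> s) is false.
      At 3: [](~p -> s) is false.
      At 4: [](~p -> s) is false.
      At 5: [](~p -> s) is false.
      At 6: [](~p -> s) is false.
    So <>[](~p -> s) is false at 5.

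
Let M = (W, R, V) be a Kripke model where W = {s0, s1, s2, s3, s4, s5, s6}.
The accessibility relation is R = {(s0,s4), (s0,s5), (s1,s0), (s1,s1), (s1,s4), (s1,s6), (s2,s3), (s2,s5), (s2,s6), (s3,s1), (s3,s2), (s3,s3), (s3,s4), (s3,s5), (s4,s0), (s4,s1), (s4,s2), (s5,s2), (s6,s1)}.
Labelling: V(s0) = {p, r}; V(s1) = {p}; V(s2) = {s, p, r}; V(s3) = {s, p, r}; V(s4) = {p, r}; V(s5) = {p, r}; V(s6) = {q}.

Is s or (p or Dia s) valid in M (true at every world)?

Let φ = s or (p or Dia s). Evaluate φ at each world:
  s0 (successors {s4, s5}): φ is true.
  s1 (successors {s0, s1, s4, s6}): φ is true.
  s2 (successors {s3, s5, s6}): φ is true.
  s3 (successors {s1, s2, s3, s4, s5}): φ is true.
  s4 (successors {s0, s1, s2}): φ is true.
  s5 (successors {s2}): φ is true.
  s6 (successors {s1}): φ is false.
Detail at s6 (counterexample):
  At s6: s is false, p or Dia s is false, so s or (p or Dia s) is false.
    At s6: p is false, Dia s is false, so p or Dia s is false.
      At s6: Dia s requires s at some successor in {s1}.
        At s1: s is false.
      So Dia s is false at s6.

No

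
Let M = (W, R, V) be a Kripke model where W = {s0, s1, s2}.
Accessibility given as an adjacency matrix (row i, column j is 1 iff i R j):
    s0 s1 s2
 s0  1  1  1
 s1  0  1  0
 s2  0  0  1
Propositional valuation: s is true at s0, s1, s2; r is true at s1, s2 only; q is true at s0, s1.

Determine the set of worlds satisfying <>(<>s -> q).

s0, s1

Recall that <>ψ holds at a world iff ψ holds at some accessible world.
Let φ = <>(<>s -> q). Evaluate φ at each world:
  s0 (successors {s0, s1, s2}): φ is true.
  s1 (successors {s1}): φ is true.
  s2 (successors {s2}): φ is false.
For instance, at s2:
  At s2: <>(<>s -> q) requires <>s -> q at some successor in {s2}.
    At s2: <>s -> q is false.
  So <>(<>s -> q) is false at s2.
Satisfying worlds: {s0, s1}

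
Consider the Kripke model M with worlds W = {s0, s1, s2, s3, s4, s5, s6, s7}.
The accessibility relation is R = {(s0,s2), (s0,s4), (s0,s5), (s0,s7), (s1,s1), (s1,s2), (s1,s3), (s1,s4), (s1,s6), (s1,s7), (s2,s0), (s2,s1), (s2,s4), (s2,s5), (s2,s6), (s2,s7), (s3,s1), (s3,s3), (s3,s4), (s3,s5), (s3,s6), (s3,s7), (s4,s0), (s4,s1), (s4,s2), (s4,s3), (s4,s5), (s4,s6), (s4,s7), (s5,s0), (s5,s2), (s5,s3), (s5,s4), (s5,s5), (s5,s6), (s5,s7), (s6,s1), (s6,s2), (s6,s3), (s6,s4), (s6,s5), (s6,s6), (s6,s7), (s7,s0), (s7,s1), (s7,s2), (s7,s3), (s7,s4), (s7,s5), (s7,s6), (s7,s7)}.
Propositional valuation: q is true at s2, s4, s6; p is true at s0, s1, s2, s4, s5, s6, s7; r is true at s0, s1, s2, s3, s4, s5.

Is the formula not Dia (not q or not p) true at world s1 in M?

At s1: Dia (not q or not p) is true, so not Dia (not q or not p) is false.
  At s1: Dia (not q or not p) requires not q or not p at some successor in {s1, s2, s3, s4, s6, s7}.
    not q or not p holds at s1, so Dia (not q or not p) is true at s1.

No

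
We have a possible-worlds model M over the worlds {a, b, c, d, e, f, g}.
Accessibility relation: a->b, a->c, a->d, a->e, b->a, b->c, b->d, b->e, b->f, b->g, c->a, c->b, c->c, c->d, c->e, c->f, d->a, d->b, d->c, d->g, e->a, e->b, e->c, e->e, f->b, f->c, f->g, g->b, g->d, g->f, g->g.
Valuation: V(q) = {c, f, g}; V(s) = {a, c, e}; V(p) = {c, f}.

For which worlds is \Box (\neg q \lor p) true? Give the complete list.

a, c, e

Let φ = \Box (\neg q \lor p). Evaluate φ at each world:
  a (successors {b, c, d, e}): φ is true.
  b (successors {a, c, d, e, f, g}): φ is false.
  c (successors {a, b, c, d, e, f}): φ is true.
  d (successors {a, b, c, g}): φ is false.
  e (successors {a, b, c, e}): φ is true.
  f (successors {b, c, g}): φ is false.
  g (successors {b, d, f, g}): φ is false.
For instance, at e:
  At e: \Box (\neg q \lor p) requires \neg q \lor p at every successor {a, b, c, e}.
    At a: \neg q \lor p is true.
    At b: \neg q \lor p is true.
    At c: \neg q \lor p is true.
    At e: \neg q \lor p is true.
  So \Box (\neg q \lor p) is true at e.
Satisfying worlds: {a, c, e}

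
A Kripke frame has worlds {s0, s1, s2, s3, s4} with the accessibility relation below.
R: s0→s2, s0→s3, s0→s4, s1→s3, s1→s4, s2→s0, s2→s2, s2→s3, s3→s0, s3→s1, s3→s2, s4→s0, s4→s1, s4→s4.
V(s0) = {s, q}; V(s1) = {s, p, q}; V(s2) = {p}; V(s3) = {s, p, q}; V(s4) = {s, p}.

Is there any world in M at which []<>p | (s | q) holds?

Let φ = []<>p | (s | q). Evaluate φ at each world:
  s0 (successors {s2, s3, s4}): φ is true.
  s1 (successors {s3, s4}): φ is true.
  s2 (successors {s0, s2, s3}): φ is true.
  s3 (successors {s0, s1, s2}): φ is true.
  s4 (successors {s0, s1, s4}): φ is true.
Detail at s0 (witness):
  At s0: []<>p is true, s | q is true, so []<>p | (s | q) is true.
    At s0: []<>p requires <>p at every successor {s2, s3, s4}.
      At s2: <>p is true.
      At s3: <>p is true.
      At s4: <>p is true.
    So []<>p is true at s0.

Yes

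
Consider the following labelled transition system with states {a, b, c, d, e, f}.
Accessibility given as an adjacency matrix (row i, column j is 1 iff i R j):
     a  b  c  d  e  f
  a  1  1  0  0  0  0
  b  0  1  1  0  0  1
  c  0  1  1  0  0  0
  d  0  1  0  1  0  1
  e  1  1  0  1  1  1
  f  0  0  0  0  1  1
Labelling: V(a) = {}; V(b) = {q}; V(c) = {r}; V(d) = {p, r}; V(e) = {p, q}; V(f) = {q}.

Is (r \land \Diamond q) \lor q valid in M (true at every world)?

Recall that \Diamond ψ holds at a world iff ψ holds at some accessible world.
Let φ = (r \land \Diamond q) \lor q. Evaluate φ at each world:
  a (successors {a, b}): φ is false.
  b (successors {b, c, f}): φ is true.
  c (successors {b, c}): φ is true.
  d (successors {b, d, f}): φ is true.
  e (successors {a, b, d, e, f}): φ is true.
  f (successors {e, f}): φ is true.
Detail at a (counterexample):
  At a: r \land \Diamond q is false, q is false, so (r \land \Diamond q) \lor q is false.
    At a: r is false, \Diamond q is true, so r \land \Diamond q is false.
      At a: \Diamond q requires q at some successor in {a, b}.
        q holds at b, so \Diamond q is true at a.

No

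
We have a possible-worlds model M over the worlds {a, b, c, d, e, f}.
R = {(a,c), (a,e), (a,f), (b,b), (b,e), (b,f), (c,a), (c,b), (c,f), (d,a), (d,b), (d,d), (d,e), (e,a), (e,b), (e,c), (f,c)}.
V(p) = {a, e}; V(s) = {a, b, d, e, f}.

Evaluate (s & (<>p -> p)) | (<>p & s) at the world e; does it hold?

Recall that <>ψ holds at a world iff ψ holds at some accessible world.
At e: s & (<>p -> p) is true, <>p & s is true, so (s & (<>p -> p)) | (<>p & s) is true.
  At e: s is true, <>p -> p is true, so s & (<>p -> p) is true.
    At e: <>p is true, p is true, so <>p -> p is true.
      At e: <>p requires p at some successor in {a, b, c}.
        p holds at a, so <>p is true at e.
  At e: <>p is true, s is true, so <>p & s is true.
    At e: <>p requires p at some successor in {a, b, c}.
      p holds at a, so <>p is true at e.

Yes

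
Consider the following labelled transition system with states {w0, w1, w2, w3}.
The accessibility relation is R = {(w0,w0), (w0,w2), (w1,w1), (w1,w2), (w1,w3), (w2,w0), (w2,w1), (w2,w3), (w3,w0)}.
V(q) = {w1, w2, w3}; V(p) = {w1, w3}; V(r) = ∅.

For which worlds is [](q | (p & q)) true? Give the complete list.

Let φ = [](q | (p & q)). Evaluate φ at each world:
  w0 (successors {w0, w2}): φ is false.
  w1 (successors {w1, w2, w3}): φ is true.
  w2 (successors {w0, w1, w3}): φ is false.
  w3 (successors {w0}): φ is false.
For instance, at w2:
  At w2: [](q | (p & q)) requires q | (p & q) at every successor {w0, w1, w3}.
    q | (p & q) fails at w0, so [](q | (p & q)) is false at w2.
Satisfying worlds: {w1}

w1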